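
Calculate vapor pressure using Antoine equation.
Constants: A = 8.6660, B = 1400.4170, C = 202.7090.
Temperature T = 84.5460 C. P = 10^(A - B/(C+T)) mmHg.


C+T = 287.2550
B/(C+T) = 4.8752
log10(P) = 8.6660 - 4.8752 = 3.7908
P = 10^3.7908 = 6177.7433 mmHg

6177.7433 mmHg


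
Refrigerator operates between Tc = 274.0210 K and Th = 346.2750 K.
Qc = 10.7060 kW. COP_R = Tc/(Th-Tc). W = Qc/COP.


COP = 274.0210 / 72.2540 = 3.7925
W = 10.7060 / 3.7925 = 2.8230 kW

COP = 3.7925, W = 2.8230 kW


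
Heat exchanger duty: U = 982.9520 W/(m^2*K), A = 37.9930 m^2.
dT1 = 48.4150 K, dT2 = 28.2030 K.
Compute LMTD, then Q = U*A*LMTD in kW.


LMTD = 37.4032 K
Q = 982.9520 * 37.9930 * 37.4032 = 1396834.1808 W = 1396.8342 kW

1396.8342 kW


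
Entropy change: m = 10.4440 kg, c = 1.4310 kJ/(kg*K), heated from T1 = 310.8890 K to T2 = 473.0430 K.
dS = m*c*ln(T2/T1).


T2/T1 = 1.5216
ln(T2/T1) = 0.4198
dS = 10.4440 * 1.4310 * 0.4198 = 6.2733 kJ/K

6.2733 kJ/K


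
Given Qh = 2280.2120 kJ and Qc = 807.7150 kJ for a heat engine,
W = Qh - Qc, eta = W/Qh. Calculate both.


W = 2280.2120 - 807.7150 = 1472.4970 kJ
eta = 1472.4970 / 2280.2120 = 0.6458 = 64.5772%

W = 1472.4970 kJ, eta = 64.5772%


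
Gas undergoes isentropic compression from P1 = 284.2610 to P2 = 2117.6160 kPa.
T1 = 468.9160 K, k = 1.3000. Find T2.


(k-1)/k = 0.2308
(P2/P1)^exp = 1.5895
T2 = 468.9160 * 1.5895 = 745.3424 K

745.3424 K


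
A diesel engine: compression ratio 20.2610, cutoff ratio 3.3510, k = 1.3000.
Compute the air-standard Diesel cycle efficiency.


r^(k-1) = 2.4660
rc^k = 4.8164
eta = 0.4936 = 49.3634%

49.3634%


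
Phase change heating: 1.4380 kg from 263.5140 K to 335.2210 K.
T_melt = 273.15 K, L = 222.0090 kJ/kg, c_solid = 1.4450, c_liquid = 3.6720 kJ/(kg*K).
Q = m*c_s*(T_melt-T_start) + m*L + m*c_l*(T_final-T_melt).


Q1 (sensible, solid) = 1.4380 * 1.4450 * 9.6360 = 20.0227 kJ
Q2 (latent) = 1.4380 * 222.0090 = 319.2489 kJ
Q3 (sensible, liquid) = 1.4380 * 3.6720 * 62.0710 = 327.7557 kJ
Q_total = 667.0274 kJ

667.0274 kJ


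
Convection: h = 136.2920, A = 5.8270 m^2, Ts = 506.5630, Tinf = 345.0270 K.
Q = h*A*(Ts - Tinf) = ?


dT = 161.5360 K
Q = 136.2920 * 5.8270 * 161.5360 = 128287.6079 W

128287.6079 W


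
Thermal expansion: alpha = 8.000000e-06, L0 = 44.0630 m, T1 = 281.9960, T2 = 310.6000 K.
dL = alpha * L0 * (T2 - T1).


dT = 28.6040 K
dL = 8.000000e-06 * 44.0630 * 28.6040 = 0.010083 m
L_final = 44.073083 m

dL = 0.010083 m


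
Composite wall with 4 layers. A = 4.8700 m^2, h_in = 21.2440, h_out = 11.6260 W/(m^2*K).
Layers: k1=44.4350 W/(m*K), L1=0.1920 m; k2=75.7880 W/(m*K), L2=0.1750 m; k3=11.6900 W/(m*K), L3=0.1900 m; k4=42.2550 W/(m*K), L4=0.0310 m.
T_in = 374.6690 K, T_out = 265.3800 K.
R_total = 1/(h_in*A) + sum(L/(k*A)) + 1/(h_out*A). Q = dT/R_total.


R_conv_in = 1/(21.2440*4.8700) = 0.0097
R_1 = 0.1920/(44.4350*4.8700) = 0.0009
R_2 = 0.1750/(75.7880*4.8700) = 0.0005
R_3 = 0.1900/(11.6900*4.8700) = 0.0033
R_4 = 0.0310/(42.2550*4.8700) = 0.0002
R_conv_out = 1/(11.6260*4.8700) = 0.0177
R_total = 0.0322 K/W
Q = 109.2890 / 0.0322 = 3396.4712 W

R_total = 0.0322 K/W, Q = 3396.4712 W


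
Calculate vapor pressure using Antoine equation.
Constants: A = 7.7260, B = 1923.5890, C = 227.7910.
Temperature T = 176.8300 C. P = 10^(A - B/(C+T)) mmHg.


C+T = 404.6210
B/(C+T) = 4.7541
log10(P) = 7.7260 - 4.7541 = 2.9719
P = 10^2.9719 = 937.4512 mmHg

937.4512 mmHg


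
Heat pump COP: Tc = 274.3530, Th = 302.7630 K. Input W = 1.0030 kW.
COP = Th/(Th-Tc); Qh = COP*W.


COP = 302.7630 / 28.4100 = 10.6569
Qh = 10.6569 * 1.0030 = 10.6889 kW

COP = 10.6569, Qh = 10.6889 kW


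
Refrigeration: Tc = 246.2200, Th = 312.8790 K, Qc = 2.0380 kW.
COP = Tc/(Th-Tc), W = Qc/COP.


COP = 246.2200 / 66.6590 = 3.6937
W = 2.0380 / 3.6937 = 0.5517 kW

COP = 3.6937, W = 0.5517 kW


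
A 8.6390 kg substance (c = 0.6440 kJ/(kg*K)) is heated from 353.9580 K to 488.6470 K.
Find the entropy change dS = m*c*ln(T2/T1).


T2/T1 = 1.3805
ln(T2/T1) = 0.3225
dS = 8.6390 * 0.6440 * 0.3225 = 1.7940 kJ/K

1.7940 kJ/K


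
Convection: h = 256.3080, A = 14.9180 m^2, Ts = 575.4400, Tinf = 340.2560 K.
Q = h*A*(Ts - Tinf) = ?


dT = 235.1840 K
Q = 256.3080 * 14.9180 * 235.1840 = 899250.1877 W

899250.1877 W


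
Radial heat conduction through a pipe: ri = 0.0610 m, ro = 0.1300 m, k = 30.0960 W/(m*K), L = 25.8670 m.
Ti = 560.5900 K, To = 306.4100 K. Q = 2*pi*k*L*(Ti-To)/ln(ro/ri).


dT = 254.1800 K
ln(ro/ri) = 0.7567
Q = 2*pi*30.0960*25.8670*254.1800 / 0.7567 = 1643141.5298 W

1643141.5298 W


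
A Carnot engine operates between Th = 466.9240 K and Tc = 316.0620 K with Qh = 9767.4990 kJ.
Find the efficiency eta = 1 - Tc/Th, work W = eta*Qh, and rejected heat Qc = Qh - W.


eta = 1 - 316.0620/466.9240 = 0.3231
W = 0.3231 * 9767.4990 = 3155.8550 kJ
Qc = 9767.4990 - 3155.8550 = 6611.6440 kJ

eta = 32.3098%, W = 3155.8550 kJ, Qc = 6611.6440 kJ


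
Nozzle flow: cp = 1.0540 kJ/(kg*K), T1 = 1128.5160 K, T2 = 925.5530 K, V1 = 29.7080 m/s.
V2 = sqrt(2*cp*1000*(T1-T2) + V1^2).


dT = 202.9630 K
2*cp*1000*dT = 427846.0040
V1^2 = 882.5653
V2 = sqrt(428728.5693) = 654.7737 m/s

654.7737 m/s


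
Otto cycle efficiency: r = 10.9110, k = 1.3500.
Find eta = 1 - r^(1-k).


r^(k-1) = 2.3081
eta = 1 - 1/2.3081 = 0.5667 = 56.6741%

56.6741%


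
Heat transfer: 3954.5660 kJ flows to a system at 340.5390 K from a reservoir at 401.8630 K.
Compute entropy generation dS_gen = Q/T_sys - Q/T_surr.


dS_sys = 3954.5660/340.5390 = 11.6127 kJ/K
dS_surr = -3954.5660/401.8630 = -9.8406 kJ/K
dS_gen = 11.6127 - 9.8406 = 1.7721 kJ/K (irreversible)

dS_gen = 1.7721 kJ/K, irreversible


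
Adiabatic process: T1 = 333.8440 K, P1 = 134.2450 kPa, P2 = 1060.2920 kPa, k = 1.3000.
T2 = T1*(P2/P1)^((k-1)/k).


(k-1)/k = 0.2308
(P2/P1)^exp = 1.6111
T2 = 333.8440 * 1.6111 = 537.8551 K

537.8551 K


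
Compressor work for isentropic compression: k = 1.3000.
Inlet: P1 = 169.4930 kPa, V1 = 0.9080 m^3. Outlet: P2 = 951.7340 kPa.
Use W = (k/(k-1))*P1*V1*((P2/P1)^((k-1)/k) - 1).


(k-1)/k = 0.2308
(P2/P1)^exp = 1.4891
W = 4.3333 * 169.4930 * 0.9080 * (1.4891 - 1) = 326.1943 kJ

326.1943 kJ


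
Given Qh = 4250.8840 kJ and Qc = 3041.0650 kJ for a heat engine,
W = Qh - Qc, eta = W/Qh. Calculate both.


W = 4250.8840 - 3041.0650 = 1209.8190 kJ
eta = 1209.8190 / 4250.8840 = 0.2846 = 28.4604%

W = 1209.8190 kJ, eta = 28.4604%


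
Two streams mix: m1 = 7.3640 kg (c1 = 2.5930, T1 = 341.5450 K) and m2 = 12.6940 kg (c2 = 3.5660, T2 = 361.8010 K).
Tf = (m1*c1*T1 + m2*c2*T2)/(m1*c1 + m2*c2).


num = 22899.3262
den = 64.3617
Tf = 355.7914 K

355.7914 K


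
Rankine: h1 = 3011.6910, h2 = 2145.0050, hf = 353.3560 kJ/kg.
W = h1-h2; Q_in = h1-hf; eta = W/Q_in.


W = 866.6860 kJ/kg
Q_in = 2658.3350 kJ/kg
eta = 0.3260 = 32.6026%

eta = 32.6026%


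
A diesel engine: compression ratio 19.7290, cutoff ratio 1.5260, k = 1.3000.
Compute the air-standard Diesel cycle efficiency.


r^(k-1) = 2.4464
rc^k = 1.7323
eta = 0.5623 = 56.2253%

56.2253%


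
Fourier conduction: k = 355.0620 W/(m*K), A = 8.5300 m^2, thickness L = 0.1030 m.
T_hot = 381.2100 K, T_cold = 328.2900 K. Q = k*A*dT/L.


dT = 52.9200 K
Q = 355.0620 * 8.5300 * 52.9200 / 0.1030 = 1556094.0318 W

1556094.0318 W


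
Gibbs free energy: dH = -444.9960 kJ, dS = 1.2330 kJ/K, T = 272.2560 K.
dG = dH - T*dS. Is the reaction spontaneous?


T*dS = 272.2560 * 1.2330 = 335.6916 kJ
dG = -444.9960 - 335.6916 = -780.6876 kJ (spontaneous)

dG = -780.6876 kJ, spontaneous


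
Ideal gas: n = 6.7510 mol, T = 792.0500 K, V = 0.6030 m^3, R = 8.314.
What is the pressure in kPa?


P = nRT/V = 6.7510 * 8.314 * 792.0500 / 0.6030
= 44456.0351 / 0.6030 = 73724.7680 Pa = 73.7248 kPa

73.7248 kPa


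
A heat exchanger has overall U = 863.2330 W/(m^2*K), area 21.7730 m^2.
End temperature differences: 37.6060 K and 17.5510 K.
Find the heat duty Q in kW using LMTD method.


LMTD = 26.3171 K
Q = 863.2330 * 21.7730 * 26.3171 = 494634.0124 W = 494.6340 kW

494.6340 kW


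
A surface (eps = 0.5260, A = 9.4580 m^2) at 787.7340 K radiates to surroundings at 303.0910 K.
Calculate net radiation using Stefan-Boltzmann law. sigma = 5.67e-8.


T^4 = 3.8505e+11
Tsurr^4 = 8.4390e+09
Q = 0.5260 * 5.67e-8 * 9.4580 * 3.7661e+11 = 106233.7104 W

106233.7104 W


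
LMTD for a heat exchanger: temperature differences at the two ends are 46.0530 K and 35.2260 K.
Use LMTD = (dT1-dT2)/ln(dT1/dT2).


dT1/dT2 = 1.3074
ln(dT1/dT2) = 0.2680
LMTD = 10.8270 / 0.2680 = 40.3980 K

40.3980 K


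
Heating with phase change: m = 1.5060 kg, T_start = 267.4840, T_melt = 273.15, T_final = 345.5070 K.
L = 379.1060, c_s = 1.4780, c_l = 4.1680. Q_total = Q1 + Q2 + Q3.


Q1 (sensible, solid) = 1.5060 * 1.4780 * 5.6660 = 12.6118 kJ
Q2 (latent) = 1.5060 * 379.1060 = 570.9336 kJ
Q3 (sensible, liquid) = 1.5060 * 4.1680 * 72.3570 = 454.1855 kJ
Q_total = 1037.7309 kJ

1037.7309 kJ


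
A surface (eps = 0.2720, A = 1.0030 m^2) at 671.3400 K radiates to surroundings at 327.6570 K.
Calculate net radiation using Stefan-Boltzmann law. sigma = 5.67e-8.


T^4 = 2.0313e+11
Tsurr^4 = 1.1526e+10
Q = 0.2720 * 5.67e-8 * 1.0030 * 1.9160e+11 = 2963.8301 W

2963.8301 W


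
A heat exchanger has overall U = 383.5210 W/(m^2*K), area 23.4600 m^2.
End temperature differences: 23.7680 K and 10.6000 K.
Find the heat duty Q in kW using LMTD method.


LMTD = 16.3074 K
Q = 383.5210 * 23.4600 * 16.3074 = 146724.2505 W = 146.7243 kW

146.7243 kW


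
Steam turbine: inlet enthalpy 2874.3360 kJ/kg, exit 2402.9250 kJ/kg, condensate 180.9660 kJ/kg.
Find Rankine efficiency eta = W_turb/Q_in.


W = 471.4110 kJ/kg
Q_in = 2693.3700 kJ/kg
eta = 0.1750 = 17.5026%

eta = 17.5026%


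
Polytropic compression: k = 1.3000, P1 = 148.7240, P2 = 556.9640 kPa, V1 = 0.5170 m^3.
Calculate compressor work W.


(k-1)/k = 0.2308
(P2/P1)^exp = 1.3562
W = 4.3333 * 148.7240 * 0.5170 * (1.3562 - 1) = 118.6931 kJ

118.6931 kJ


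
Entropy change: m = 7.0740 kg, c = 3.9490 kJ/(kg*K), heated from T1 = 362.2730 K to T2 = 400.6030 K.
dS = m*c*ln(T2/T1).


T2/T1 = 1.1058
ln(T2/T1) = 0.1006
dS = 7.0740 * 3.9490 * 0.1006 = 2.8095 kJ/K

2.8095 kJ/K


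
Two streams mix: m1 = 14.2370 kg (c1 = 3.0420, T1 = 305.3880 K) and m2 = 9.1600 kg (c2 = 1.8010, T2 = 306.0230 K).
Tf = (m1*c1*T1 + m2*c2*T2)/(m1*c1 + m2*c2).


num = 18274.5452
den = 59.8061
Tf = 305.5632 K

305.5632 K


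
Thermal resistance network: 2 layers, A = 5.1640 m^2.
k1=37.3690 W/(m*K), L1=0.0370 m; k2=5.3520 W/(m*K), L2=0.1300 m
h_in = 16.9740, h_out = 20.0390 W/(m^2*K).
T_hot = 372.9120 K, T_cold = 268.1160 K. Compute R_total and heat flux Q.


R_conv_in = 1/(16.9740*5.1640) = 0.0114
R_1 = 0.0370/(37.3690*5.1640) = 0.0002
R_2 = 0.1300/(5.3520*5.1640) = 0.0047
R_conv_out = 1/(20.0390*5.1640) = 0.0097
R_total = 0.0260 K/W
Q = 104.7960 / 0.0260 = 4035.6520 W

R_total = 0.0260 K/W, Q = 4035.6520 W


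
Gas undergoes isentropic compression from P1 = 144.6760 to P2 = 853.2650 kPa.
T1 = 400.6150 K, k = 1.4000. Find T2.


(k-1)/k = 0.2857
(P2/P1)^exp = 1.6603
T2 = 400.6150 * 1.6603 = 665.1562 K

665.1562 K


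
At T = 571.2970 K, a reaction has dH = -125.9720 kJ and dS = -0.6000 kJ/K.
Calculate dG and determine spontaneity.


T*dS = 571.2970 * -0.6000 = -342.7782 kJ
dG = -125.9720 + 342.7782 = 216.8062 kJ (non-spontaneous)

dG = 216.8062 kJ, non-spontaneous


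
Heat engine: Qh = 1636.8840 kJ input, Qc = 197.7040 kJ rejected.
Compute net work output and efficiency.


W = 1636.8840 - 197.7040 = 1439.1800 kJ
eta = 1439.1800 / 1636.8840 = 0.8792 = 87.9219%

W = 1439.1800 kJ, eta = 87.9219%


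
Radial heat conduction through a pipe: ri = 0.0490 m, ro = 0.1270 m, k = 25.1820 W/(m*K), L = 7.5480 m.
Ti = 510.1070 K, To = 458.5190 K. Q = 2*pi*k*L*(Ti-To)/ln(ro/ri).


dT = 51.5880 K
ln(ro/ri) = 0.9524
Q = 2*pi*25.1820*7.5480*51.5880 / 0.9524 = 64691.3819 W

64691.3819 W


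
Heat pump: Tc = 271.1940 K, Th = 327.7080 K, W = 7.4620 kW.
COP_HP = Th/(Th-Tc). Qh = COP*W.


COP = 327.7080 / 56.5140 = 5.7987
Qh = 5.7987 * 7.4620 = 43.2699 kW

COP = 5.7987, Qh = 43.2699 kW


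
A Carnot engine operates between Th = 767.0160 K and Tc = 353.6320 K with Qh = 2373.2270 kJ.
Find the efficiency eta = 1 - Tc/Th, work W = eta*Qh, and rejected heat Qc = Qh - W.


eta = 1 - 353.6320/767.0160 = 0.5390
W = 0.5390 * 2373.2270 = 1279.0529 kJ
Qc = 2373.2270 - 1279.0529 = 1094.1741 kJ

eta = 53.8951%, W = 1279.0529 kJ, Qc = 1094.1741 kJ


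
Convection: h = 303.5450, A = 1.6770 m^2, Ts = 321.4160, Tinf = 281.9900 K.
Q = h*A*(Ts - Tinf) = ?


dT = 39.4260 K
Q = 303.5450 * 1.6770 * 39.4260 = 20069.6068 W

20069.6068 W


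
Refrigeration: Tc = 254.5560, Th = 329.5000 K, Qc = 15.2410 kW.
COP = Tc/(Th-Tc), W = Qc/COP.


COP = 254.5560 / 74.9440 = 3.3966
W = 15.2410 / 3.3966 = 4.4871 kW

COP = 3.3966, W = 4.4871 kW


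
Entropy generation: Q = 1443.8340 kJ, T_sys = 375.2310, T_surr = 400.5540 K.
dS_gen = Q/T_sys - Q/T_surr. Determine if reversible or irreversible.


dS_sys = 1443.8340/375.2310 = 3.8479 kJ/K
dS_surr = -1443.8340/400.5540 = -3.6046 kJ/K
dS_gen = 3.8479 - 3.6046 = 0.2433 kJ/K (irreversible)

dS_gen = 0.2433 kJ/K, irreversible


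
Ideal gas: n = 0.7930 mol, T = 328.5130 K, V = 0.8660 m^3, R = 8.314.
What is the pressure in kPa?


P = nRT/V = 0.7930 * 8.314 * 328.5130 / 0.8660
= 2165.8869 / 0.8660 = 2501.0241 Pa = 2.5010 kPa

2.5010 kPa


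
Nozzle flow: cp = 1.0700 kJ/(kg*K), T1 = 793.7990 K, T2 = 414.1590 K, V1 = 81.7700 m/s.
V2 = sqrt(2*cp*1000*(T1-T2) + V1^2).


dT = 379.6400 K
2*cp*1000*dT = 812429.6000
V1^2 = 6686.3329
V2 = sqrt(819115.9329) = 905.0502 m/s

905.0502 m/s


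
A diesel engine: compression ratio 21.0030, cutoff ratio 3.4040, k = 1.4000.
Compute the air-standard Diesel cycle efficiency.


r^(k-1) = 3.3800
rc^k = 5.5563
eta = 0.5995 = 59.9468%

59.9468%


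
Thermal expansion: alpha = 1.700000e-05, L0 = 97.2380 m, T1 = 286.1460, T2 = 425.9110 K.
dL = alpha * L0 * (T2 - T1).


dT = 139.7650 K
dL = 1.700000e-05 * 97.2380 * 139.7650 = 0.231038 m
L_final = 97.469038 m

dL = 0.231038 m


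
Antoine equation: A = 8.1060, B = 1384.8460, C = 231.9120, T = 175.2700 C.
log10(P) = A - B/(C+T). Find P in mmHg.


C+T = 407.1820
B/(C+T) = 3.4010
log10(P) = 8.1060 - 3.4010 = 4.7050
P = 10^4.7050 = 50693.3320 mmHg

50693.3320 mmHg


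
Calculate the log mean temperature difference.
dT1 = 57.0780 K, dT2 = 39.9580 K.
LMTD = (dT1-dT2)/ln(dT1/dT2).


dT1/dT2 = 1.4284
ln(dT1/dT2) = 0.3566
LMTD = 17.1200 / 0.3566 = 48.0103 K

48.0103 K


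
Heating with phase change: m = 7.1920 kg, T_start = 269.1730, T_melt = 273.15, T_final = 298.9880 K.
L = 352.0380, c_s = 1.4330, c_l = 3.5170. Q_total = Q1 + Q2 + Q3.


Q1 (sensible, solid) = 7.1920 * 1.4330 * 3.9770 = 40.9875 kJ
Q2 (latent) = 7.1920 * 352.0380 = 2531.8573 kJ
Q3 (sensible, liquid) = 7.1920 * 3.5170 * 25.8380 = 653.5532 kJ
Q_total = 3226.3980 kJ

3226.3980 kJ


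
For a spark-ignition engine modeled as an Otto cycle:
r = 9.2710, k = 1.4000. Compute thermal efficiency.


r^(k-1) = 2.4370
eta = 1 - 1/2.4370 = 0.5897 = 58.9655%

58.9655%


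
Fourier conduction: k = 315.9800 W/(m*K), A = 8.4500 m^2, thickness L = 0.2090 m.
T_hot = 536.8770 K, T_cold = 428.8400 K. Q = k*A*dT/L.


dT = 108.0370 K
Q = 315.9800 * 8.4500 * 108.0370 / 0.2090 = 1380201.6227 W

1380201.6227 W


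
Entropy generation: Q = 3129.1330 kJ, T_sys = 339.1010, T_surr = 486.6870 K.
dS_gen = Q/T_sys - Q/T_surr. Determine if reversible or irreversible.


dS_sys = 3129.1330/339.1010 = 9.2277 kJ/K
dS_surr = -3129.1330/486.6870 = -6.4295 kJ/K
dS_gen = 9.2277 - 6.4295 = 2.7983 kJ/K (irreversible)

dS_gen = 2.7983 kJ/K, irreversible


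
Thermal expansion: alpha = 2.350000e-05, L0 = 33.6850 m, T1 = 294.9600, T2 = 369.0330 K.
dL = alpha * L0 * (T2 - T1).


dT = 74.0730 K
dL = 2.350000e-05 * 33.6850 * 74.0730 = 0.058636 m
L_final = 33.743636 m

dL = 0.058636 m


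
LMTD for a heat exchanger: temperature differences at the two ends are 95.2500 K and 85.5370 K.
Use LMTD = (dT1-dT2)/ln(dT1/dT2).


dT1/dT2 = 1.1136
ln(dT1/dT2) = 0.1076
LMTD = 9.7130 / 0.1076 = 90.3065 K

90.3065 K


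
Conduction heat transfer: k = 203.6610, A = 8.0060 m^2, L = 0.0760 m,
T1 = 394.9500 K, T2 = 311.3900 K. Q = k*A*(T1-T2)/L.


dT = 83.5600 K
Q = 203.6610 * 8.0060 * 83.5600 / 0.0760 = 1792702.7995 W

1792702.7995 W


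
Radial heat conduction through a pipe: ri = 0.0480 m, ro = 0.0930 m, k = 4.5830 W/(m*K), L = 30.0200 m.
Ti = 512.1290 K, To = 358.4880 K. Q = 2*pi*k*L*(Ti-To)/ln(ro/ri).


dT = 153.6410 K
ln(ro/ri) = 0.6614
Q = 2*pi*4.5830*30.0200*153.6410 / 0.6614 = 200809.5416 W

200809.5416 W


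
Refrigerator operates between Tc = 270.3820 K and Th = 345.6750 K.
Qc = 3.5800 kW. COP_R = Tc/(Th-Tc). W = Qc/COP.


COP = 270.3820 / 75.2930 = 3.5911
W = 3.5800 / 3.5911 = 0.9969 kW

COP = 3.5911, W = 0.9969 kW


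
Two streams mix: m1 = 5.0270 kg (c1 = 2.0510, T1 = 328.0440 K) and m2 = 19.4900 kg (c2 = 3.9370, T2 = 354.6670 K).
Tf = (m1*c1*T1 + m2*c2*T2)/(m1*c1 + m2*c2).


num = 30596.6117
den = 87.0425
Tf = 351.5134 K

351.5134 K


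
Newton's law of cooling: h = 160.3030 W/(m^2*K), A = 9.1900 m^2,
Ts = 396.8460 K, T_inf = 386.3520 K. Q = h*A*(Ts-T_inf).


dT = 10.4940 K
Q = 160.3030 * 9.1900 * 10.4940 = 15459.5989 W

15459.5989 W


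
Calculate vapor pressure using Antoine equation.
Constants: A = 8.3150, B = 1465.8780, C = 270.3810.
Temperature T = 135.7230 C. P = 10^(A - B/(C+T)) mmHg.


C+T = 406.1040
B/(C+T) = 3.6096
log10(P) = 8.3150 - 3.6096 = 4.7054
P = 10^4.7054 = 50744.3488 mmHg

50744.3488 mmHg


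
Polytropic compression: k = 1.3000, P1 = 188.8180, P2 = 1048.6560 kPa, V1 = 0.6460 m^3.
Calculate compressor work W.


(k-1)/k = 0.2308
(P2/P1)^exp = 1.4853
W = 4.3333 * 188.8180 * 0.6460 * (1.4853 - 1) = 256.5380 kJ

256.5380 kJ


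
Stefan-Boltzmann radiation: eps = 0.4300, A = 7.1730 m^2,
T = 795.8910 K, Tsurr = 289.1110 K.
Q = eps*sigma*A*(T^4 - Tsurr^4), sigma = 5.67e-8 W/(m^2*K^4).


T^4 = 4.0125e+11
Tsurr^4 = 6.9865e+09
Q = 0.4300 * 5.67e-8 * 7.1730 * 3.9426e+11 = 68950.6329 W

68950.6329 W


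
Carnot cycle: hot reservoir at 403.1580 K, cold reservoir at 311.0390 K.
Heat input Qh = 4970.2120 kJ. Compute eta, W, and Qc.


eta = 1 - 311.0390/403.1580 = 0.2285
W = 0.2285 * 4970.2120 = 1135.6614 kJ
Qc = 4970.2120 - 1135.6614 = 3834.5506 kJ

eta = 22.8494%, W = 1135.6614 kJ, Qc = 3834.5506 kJ


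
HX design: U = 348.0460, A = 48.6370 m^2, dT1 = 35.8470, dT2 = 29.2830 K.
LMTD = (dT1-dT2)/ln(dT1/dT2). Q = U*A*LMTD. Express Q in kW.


LMTD = 32.4544 K
Q = 348.0460 * 48.6370 * 32.4544 = 549385.9991 W = 549.3860 kW

549.3860 kW


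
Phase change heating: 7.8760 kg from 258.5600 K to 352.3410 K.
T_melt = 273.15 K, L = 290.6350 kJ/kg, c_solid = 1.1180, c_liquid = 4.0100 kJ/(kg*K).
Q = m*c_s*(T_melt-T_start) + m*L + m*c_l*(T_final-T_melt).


Q1 (sensible, solid) = 7.8760 * 1.1180 * 14.5900 = 128.4703 kJ
Q2 (latent) = 7.8760 * 290.6350 = 2289.0413 kJ
Q3 (sensible, liquid) = 7.8760 * 4.0100 * 79.1910 = 2501.0703 kJ
Q_total = 4918.5819 kJ

4918.5819 kJ


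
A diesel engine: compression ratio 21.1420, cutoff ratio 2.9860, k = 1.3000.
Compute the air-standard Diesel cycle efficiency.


r^(k-1) = 2.4977
rc^k = 4.1459
eta = 0.5122 = 51.2162%

51.2162%


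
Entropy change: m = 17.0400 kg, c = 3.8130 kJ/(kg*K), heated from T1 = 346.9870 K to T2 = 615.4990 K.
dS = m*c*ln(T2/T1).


T2/T1 = 1.7738
ln(T2/T1) = 0.5731
dS = 17.0400 * 3.8130 * 0.5731 = 37.2393 kJ/K

37.2393 kJ/K


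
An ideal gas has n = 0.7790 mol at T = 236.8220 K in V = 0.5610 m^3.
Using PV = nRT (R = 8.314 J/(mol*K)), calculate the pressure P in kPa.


P = nRT/V = 0.7790 * 8.314 * 236.8220 / 0.5610
= 1533.8028 / 0.5610 = 2734.0513 Pa = 2.7341 kPa

2.7341 kPa


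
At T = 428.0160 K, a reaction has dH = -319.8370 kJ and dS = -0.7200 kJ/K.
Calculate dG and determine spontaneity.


T*dS = 428.0160 * -0.7200 = -308.1715 kJ
dG = -319.8370 + 308.1715 = -11.6655 kJ (spontaneous)

dG = -11.6655 kJ, spontaneous


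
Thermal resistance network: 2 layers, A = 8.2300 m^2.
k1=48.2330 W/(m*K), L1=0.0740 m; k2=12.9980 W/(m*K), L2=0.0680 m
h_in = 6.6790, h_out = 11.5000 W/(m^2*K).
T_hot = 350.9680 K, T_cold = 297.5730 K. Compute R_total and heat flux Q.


R_conv_in = 1/(6.6790*8.2300) = 0.0182
R_1 = 0.0740/(48.2330*8.2300) = 0.0002
R_2 = 0.0680/(12.9980*8.2300) = 0.0006
R_conv_out = 1/(11.5000*8.2300) = 0.0106
R_total = 0.0296 K/W
Q = 53.3950 / 0.0296 = 1805.0905 W

R_total = 0.0296 K/W, Q = 1805.0905 W


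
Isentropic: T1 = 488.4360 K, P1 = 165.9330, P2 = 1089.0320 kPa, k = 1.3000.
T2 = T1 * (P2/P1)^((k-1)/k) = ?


(k-1)/k = 0.2308
(P2/P1)^exp = 1.5437
T2 = 488.4360 * 1.5437 = 753.9994 K

753.9994 K


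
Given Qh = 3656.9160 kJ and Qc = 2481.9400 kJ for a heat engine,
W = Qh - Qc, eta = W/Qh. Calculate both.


W = 3656.9160 - 2481.9400 = 1174.9760 kJ
eta = 1174.9760 / 3656.9160 = 0.3213 = 32.1302%

W = 1174.9760 kJ, eta = 32.1302%


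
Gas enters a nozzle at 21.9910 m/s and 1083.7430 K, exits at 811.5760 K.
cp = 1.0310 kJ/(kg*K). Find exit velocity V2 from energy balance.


dT = 272.1670 K
2*cp*1000*dT = 561208.3540
V1^2 = 483.6041
V2 = sqrt(561691.9581) = 749.4611 m/s

749.4611 m/s


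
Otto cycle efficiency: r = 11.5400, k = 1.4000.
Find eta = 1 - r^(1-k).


r^(k-1) = 2.6600
eta = 1 - 1/2.6600 = 0.6241 = 62.4061%

62.4061%


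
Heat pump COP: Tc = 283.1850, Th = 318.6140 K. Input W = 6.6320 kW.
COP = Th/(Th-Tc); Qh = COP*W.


COP = 318.6140 / 35.4290 = 8.9930
Qh = 8.9930 * 6.6320 = 59.6418 kW

COP = 8.9930, Qh = 59.6418 kW


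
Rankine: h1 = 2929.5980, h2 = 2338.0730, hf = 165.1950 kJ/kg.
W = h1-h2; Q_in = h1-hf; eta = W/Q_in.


W = 591.5250 kJ/kg
Q_in = 2764.4030 kJ/kg
eta = 0.2140 = 21.3979%

eta = 21.3979%


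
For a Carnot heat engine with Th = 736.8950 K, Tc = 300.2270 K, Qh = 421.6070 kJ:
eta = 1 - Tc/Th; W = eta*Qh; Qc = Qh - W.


eta = 1 - 300.2270/736.8950 = 0.5926
W = 0.5926 * 421.6070 = 249.8352 kJ
Qc = 421.6070 - 249.8352 = 171.7718 kJ

eta = 59.2578%, W = 249.8352 kJ, Qc = 171.7718 kJ


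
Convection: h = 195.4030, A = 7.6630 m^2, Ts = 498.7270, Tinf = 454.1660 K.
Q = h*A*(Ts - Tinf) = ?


dT = 44.5610 K
Q = 195.4030 * 7.6630 * 44.5610 = 66724.4467 W

66724.4467 W


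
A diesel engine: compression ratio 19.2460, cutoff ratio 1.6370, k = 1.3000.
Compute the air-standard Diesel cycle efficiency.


r^(k-1) = 2.4283
rc^k = 1.8979
eta = 0.5535 = 55.3500%

55.3500%


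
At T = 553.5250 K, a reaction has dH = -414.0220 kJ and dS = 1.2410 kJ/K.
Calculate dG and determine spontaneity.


T*dS = 553.5250 * 1.2410 = 686.9245 kJ
dG = -414.0220 - 686.9245 = -1100.9465 kJ (spontaneous)

dG = -1100.9465 kJ, spontaneous


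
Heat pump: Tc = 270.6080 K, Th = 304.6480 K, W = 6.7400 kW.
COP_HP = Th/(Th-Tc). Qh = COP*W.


COP = 304.6480 / 34.0400 = 8.9497
Qh = 8.9497 * 6.7400 = 60.3210 kW

COP = 8.9497, Qh = 60.3210 kW


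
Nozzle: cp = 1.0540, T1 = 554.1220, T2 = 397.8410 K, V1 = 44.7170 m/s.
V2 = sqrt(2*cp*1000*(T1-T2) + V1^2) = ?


dT = 156.2810 K
2*cp*1000*dT = 329440.3480
V1^2 = 1999.6101
V2 = sqrt(331439.9581) = 575.7082 m/s

575.7082 m/s


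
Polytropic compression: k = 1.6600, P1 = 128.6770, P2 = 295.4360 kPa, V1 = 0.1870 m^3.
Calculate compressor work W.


(k-1)/k = 0.3976
(P2/P1)^exp = 1.3916
W = 2.5152 * 128.6770 * 0.1870 * (1.3916 - 1) = 23.7002 kJ

23.7002 kJ


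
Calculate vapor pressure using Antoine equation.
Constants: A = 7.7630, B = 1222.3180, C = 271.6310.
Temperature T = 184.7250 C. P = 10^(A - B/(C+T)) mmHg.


C+T = 456.3560
B/(C+T) = 2.6784
log10(P) = 7.7630 - 2.6784 = 5.0846
P = 10^5.0846 = 121497.9991 mmHg

121497.9991 mmHg


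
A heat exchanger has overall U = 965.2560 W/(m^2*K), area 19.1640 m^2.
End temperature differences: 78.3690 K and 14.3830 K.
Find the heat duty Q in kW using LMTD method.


LMTD = 37.7414 K
Q = 965.2560 * 19.1640 * 37.7414 = 698145.9084 W = 698.1459 kW

698.1459 kW


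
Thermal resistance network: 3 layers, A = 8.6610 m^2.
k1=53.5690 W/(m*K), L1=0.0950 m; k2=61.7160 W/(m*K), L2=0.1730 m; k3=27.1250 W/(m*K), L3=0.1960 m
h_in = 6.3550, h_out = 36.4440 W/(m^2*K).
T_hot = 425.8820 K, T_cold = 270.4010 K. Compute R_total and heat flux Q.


R_conv_in = 1/(6.3550*8.6610) = 0.0182
R_1 = 0.0950/(53.5690*8.6610) = 0.0002
R_2 = 0.1730/(61.7160*8.6610) = 0.0003
R_3 = 0.1960/(27.1250*8.6610) = 0.0008
R_conv_out = 1/(36.4440*8.6610) = 0.0032
R_total = 0.0227 K/W
Q = 155.4810 / 0.0227 = 6849.6113 W

R_total = 0.0227 K/W, Q = 6849.6113 W


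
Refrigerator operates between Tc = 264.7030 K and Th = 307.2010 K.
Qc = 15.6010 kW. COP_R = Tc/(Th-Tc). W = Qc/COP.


COP = 264.7030 / 42.4980 = 6.2286
W = 15.6010 / 6.2286 = 2.5047 kW

COP = 6.2286, W = 2.5047 kW


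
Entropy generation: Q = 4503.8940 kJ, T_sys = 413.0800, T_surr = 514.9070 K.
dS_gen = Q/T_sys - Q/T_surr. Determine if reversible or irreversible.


dS_sys = 4503.8940/413.0800 = 10.9032 kJ/K
dS_surr = -4503.8940/514.9070 = -8.7470 kJ/K
dS_gen = 10.9032 - 8.7470 = 2.1562 kJ/K (irreversible)

dS_gen = 2.1562 kJ/K, irreversible


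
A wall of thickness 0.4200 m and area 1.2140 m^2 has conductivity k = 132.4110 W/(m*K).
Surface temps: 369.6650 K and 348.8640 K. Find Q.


dT = 20.8010 K
Q = 132.4110 * 1.2140 * 20.8010 / 0.4200 = 7961.1843 W

7961.1843 W


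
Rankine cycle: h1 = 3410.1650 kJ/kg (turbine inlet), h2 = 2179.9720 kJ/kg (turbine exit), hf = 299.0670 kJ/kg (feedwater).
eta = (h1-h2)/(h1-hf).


W = 1230.1930 kJ/kg
Q_in = 3111.0980 kJ/kg
eta = 0.3954 = 39.5421%

eta = 39.5421%


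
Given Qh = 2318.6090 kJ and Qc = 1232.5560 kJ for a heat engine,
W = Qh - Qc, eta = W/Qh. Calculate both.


W = 2318.6090 - 1232.5560 = 1086.0530 kJ
eta = 1086.0530 / 2318.6090 = 0.4684 = 46.8407%

W = 1086.0530 kJ, eta = 46.8407%


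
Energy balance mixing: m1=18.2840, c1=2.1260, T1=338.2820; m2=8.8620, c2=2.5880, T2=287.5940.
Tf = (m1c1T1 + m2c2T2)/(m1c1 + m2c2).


num = 19745.5518
den = 61.8066
Tf = 319.4730 K

319.4730 K


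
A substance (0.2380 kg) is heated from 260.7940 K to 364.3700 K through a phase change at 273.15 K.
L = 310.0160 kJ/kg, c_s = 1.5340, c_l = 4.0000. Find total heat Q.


Q1 (sensible, solid) = 0.2380 * 1.5340 * 12.3560 = 4.5111 kJ
Q2 (latent) = 0.2380 * 310.0160 = 73.7838 kJ
Q3 (sensible, liquid) = 0.2380 * 4.0000 * 91.2200 = 86.8414 kJ
Q_total = 165.1363 kJ

165.1363 kJ


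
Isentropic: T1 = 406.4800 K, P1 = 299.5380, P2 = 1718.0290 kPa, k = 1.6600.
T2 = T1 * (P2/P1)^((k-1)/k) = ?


(k-1)/k = 0.3976
(P2/P1)^exp = 2.0026
T2 = 406.4800 * 2.0026 = 814.0343 K

814.0343 K


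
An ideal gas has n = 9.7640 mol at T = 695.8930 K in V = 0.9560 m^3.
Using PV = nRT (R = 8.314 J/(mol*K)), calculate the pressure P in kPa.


P = nRT/V = 9.7640 * 8.314 * 695.8930 / 0.9560
= 56491.1296 / 0.9560 = 59091.1397 Pa = 59.0911 kPa

59.0911 kPa


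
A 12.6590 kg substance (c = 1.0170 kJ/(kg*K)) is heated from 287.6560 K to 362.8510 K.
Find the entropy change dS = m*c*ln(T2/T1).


T2/T1 = 1.2614
ln(T2/T1) = 0.2322
dS = 12.6590 * 1.0170 * 0.2322 = 2.9897 kJ/K

2.9897 kJ/K


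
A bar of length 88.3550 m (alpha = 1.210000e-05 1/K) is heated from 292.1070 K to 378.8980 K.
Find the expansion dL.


dT = 86.7910 K
dL = 1.210000e-05 * 88.3550 * 86.7910 = 0.092788 m
L_final = 88.447788 m

dL = 0.092788 m


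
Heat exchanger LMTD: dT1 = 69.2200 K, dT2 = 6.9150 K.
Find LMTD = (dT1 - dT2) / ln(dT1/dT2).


dT1/dT2 = 10.0101
ln(dT1/dT2) = 2.3036
LMTD = 62.3050 / 2.3036 = 27.0468 K

27.0468 K


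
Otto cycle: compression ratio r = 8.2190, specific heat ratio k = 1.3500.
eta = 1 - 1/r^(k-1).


r^(k-1) = 2.0902
eta = 1 - 1/2.0902 = 0.5216 = 52.1576%

52.1576%


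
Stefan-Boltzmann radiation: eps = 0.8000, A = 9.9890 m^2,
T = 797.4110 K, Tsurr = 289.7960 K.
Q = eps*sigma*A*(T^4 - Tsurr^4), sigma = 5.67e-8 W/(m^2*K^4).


T^4 = 4.0432e+11
Tsurr^4 = 7.0529e+09
Q = 0.8000 * 5.67e-8 * 9.9890 * 3.9727e+11 = 180003.6686 W

180003.6686 W


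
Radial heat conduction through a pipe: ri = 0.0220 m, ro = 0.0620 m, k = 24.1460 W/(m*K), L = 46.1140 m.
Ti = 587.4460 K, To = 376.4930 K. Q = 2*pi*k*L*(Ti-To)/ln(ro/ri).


dT = 210.9530 K
ln(ro/ri) = 1.0361
Q = 2*pi*24.1460*46.1140*210.9530 / 1.0361 = 1424443.6518 W

1424443.6518 W


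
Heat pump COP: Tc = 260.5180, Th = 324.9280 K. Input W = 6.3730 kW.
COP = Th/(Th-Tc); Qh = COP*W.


COP = 324.9280 / 64.4100 = 5.0447
Qh = 5.0447 * 6.3730 = 32.1498 kW

COP = 5.0447, Qh = 32.1498 kW


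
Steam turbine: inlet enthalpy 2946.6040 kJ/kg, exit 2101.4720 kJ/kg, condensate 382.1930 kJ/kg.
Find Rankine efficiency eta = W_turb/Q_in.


W = 845.1320 kJ/kg
Q_in = 2564.4110 kJ/kg
eta = 0.3296 = 32.9562%

eta = 32.9562%


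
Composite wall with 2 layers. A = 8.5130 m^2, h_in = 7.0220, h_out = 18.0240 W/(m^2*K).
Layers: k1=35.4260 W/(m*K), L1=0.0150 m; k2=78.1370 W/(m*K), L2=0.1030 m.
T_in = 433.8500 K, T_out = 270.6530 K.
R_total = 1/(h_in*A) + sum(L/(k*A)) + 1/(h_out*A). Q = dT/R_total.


R_conv_in = 1/(7.0220*8.5130) = 0.0167
R_1 = 0.0150/(35.4260*8.5130) = 4.9738e-05
R_2 = 0.1030/(78.1370*8.5130) = 0.0002
R_conv_out = 1/(18.0240*8.5130) = 0.0065
R_total = 0.0235 K/W
Q = 163.1970 / 0.0235 = 6959.2587 W

R_total = 0.0235 K/W, Q = 6959.2587 W


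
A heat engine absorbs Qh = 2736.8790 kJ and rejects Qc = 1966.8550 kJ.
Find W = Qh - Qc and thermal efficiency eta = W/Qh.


W = 2736.8790 - 1966.8550 = 770.0240 kJ
eta = 770.0240 / 2736.8790 = 0.2814 = 28.1351%

W = 770.0240 kJ, eta = 28.1351%


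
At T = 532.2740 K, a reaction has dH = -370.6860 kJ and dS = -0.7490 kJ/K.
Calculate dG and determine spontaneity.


T*dS = 532.2740 * -0.7490 = -398.6732 kJ
dG = -370.6860 + 398.6732 = 27.9872 kJ (non-spontaneous)

dG = 27.9872 kJ, non-spontaneous


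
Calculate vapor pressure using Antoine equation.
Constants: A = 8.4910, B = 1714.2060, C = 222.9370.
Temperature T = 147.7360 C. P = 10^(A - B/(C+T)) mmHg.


C+T = 370.6730
B/(C+T) = 4.6246
log10(P) = 8.4910 - 4.6246 = 3.8664
P = 10^3.8664 = 7352.2885 mmHg

7352.2885 mmHg


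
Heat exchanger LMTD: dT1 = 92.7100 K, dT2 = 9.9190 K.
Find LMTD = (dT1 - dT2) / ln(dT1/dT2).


dT1/dT2 = 9.3467
ln(dT1/dT2) = 2.2350
LMTD = 82.7910 / 2.2350 = 37.0426 K

37.0426 K


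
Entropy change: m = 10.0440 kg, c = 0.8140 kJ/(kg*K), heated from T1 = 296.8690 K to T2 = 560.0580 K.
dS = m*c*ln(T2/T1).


T2/T1 = 1.8865
ln(T2/T1) = 0.6347
dS = 10.0440 * 0.8140 * 0.6347 = 5.1896 kJ/K

5.1896 kJ/K


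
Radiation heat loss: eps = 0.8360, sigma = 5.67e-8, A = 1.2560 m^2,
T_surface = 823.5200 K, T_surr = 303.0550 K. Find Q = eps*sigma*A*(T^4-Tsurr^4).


T^4 = 4.5994e+11
Tsurr^4 = 8.4350e+09
Q = 0.8360 * 5.67e-8 * 1.2560 * 4.5150e+11 = 26880.4703 W

26880.4703 W


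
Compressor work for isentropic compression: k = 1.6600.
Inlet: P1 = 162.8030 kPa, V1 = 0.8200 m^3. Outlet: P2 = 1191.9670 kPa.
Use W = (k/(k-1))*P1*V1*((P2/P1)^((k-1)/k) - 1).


(k-1)/k = 0.3976
(P2/P1)^exp = 2.2068
W = 2.5152 * 162.8030 * 0.8200 * (2.2068 - 1) = 405.1963 kJ

405.1963 kJ


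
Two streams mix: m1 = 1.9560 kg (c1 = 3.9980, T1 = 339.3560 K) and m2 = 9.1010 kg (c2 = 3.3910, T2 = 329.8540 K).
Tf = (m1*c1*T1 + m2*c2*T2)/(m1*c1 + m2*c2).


num = 12833.5800
den = 38.6816
Tf = 331.7750 K

331.7750 K


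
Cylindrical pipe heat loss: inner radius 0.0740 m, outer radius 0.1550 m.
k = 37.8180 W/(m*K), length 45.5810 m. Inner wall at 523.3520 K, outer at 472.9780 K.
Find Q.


dT = 50.3740 K
ln(ro/ri) = 0.7394
Q = 2*pi*37.8180*45.5810*50.3740 / 0.7394 = 737925.8896 W

737925.8896 W


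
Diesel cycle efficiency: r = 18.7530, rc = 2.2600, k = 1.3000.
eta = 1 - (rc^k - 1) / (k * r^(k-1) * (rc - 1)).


r^(k-1) = 2.4095
rc^k = 2.8863
eta = 0.5221 = 52.2058%

52.2058%


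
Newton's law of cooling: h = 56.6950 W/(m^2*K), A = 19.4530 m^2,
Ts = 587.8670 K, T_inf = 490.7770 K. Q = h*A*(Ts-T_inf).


dT = 97.0900 K
Q = 56.6950 * 19.4530 * 97.0900 = 107079.3799 W

107079.3799 W


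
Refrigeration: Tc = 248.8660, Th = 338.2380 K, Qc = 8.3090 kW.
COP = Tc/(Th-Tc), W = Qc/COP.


COP = 248.8660 / 89.3720 = 2.7846
W = 8.3090 / 2.7846 = 2.9839 kW

COP = 2.7846, W = 2.9839 kW


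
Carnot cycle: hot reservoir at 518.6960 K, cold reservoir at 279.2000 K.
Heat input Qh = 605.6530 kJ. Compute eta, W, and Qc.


eta = 1 - 279.2000/518.6960 = 0.4617
W = 0.4617 * 605.6530 = 279.6464 kJ
Qc = 605.6530 - 279.6464 = 326.0066 kJ

eta = 46.1727%, W = 279.6464 kJ, Qc = 326.0066 kJ


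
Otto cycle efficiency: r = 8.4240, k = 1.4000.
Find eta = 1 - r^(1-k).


r^(k-1) = 2.3453
eta = 1 - 1/2.3453 = 0.5736 = 57.3624%

57.3624%


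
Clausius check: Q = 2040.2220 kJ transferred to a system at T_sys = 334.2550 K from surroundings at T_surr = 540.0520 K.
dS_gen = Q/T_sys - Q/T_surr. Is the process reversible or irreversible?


dS_sys = 2040.2220/334.2550 = 6.1038 kJ/K
dS_surr = -2040.2220/540.0520 = -3.7778 kJ/K
dS_gen = 6.1038 - 3.7778 = 2.3260 kJ/K (irreversible)

dS_gen = 2.3260 kJ/K, irreversible


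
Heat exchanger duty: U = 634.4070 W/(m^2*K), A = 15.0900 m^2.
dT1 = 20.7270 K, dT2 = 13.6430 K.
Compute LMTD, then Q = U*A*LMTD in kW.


LMTD = 16.9388 K
Q = 634.4070 * 15.0900 * 16.9388 = 162158.8638 W = 162.1589 kW

162.1589 kW


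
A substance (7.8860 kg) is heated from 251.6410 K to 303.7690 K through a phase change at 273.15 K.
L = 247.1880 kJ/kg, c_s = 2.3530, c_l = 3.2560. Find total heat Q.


Q1 (sensible, solid) = 7.8860 * 2.3530 * 21.5090 = 399.1158 kJ
Q2 (latent) = 7.8860 * 247.1880 = 1949.3246 kJ
Q3 (sensible, liquid) = 7.8860 * 3.2560 * 30.6190 = 786.1984 kJ
Q_total = 3134.6388 kJ

3134.6388 kJ


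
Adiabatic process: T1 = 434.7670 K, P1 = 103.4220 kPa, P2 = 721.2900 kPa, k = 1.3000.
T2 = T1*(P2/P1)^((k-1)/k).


(k-1)/k = 0.2308
(P2/P1)^exp = 1.5655
T2 = 434.7670 * 1.5655 = 680.6279 K

680.6279 K


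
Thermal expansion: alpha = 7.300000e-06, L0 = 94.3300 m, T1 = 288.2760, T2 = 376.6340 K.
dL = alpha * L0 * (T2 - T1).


dT = 88.3580 K
dL = 7.300000e-06 * 94.3300 * 88.3580 = 0.060844 m
L_final = 94.390844 m

dL = 0.060844 m


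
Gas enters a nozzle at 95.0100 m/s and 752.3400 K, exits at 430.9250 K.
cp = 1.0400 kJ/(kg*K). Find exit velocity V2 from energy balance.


dT = 321.4150 K
2*cp*1000*dT = 668543.2000
V1^2 = 9026.9001
V2 = sqrt(677570.1001) = 823.1465 m/s

823.1465 m/s


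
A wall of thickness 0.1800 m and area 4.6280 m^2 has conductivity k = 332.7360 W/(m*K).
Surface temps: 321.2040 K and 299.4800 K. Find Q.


dT = 21.7240 K
Q = 332.7360 * 4.6280 * 21.7240 / 0.1800 = 185849.0865 W

185849.0865 W


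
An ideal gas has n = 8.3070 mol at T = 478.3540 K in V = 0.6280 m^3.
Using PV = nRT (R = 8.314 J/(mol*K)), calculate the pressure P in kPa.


P = nRT/V = 8.3070 * 8.314 * 478.3540 / 0.6280
= 33037.2310 / 0.6280 = 52607.0558 Pa = 52.6071 kPa

52.6071 kPa


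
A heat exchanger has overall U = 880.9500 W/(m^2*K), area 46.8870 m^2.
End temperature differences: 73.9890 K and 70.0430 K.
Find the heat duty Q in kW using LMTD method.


LMTD = 71.9980 K
Q = 880.9500 * 46.8870 * 71.9980 = 2973883.8926 W = 2973.8839 kW

2973.8839 kW


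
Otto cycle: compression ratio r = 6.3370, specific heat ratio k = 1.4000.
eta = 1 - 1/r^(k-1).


r^(k-1) = 2.0929
eta = 1 - 1/2.0929 = 0.5222 = 52.2200%

52.2200%


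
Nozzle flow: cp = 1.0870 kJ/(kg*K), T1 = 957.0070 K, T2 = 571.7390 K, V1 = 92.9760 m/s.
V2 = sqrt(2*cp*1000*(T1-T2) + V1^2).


dT = 385.2680 K
2*cp*1000*dT = 837572.6320
V1^2 = 8644.5366
V2 = sqrt(846217.1686) = 919.9006 m/s

919.9006 m/s


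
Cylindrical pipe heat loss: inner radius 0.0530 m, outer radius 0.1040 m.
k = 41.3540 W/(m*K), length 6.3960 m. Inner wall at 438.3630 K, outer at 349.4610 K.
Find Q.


dT = 88.9020 K
ln(ro/ri) = 0.6741
Q = 2*pi*41.3540*6.3960*88.9020 / 0.6741 = 219176.3572 W

219176.3572 W


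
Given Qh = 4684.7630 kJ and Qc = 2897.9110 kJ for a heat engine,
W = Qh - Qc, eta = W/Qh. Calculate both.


W = 4684.7630 - 2897.9110 = 1786.8520 kJ
eta = 1786.8520 / 4684.7630 = 0.3814 = 38.1418%

W = 1786.8520 kJ, eta = 38.1418%


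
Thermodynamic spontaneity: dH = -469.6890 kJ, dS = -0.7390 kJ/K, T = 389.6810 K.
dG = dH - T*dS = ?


T*dS = 389.6810 * -0.7390 = -287.9743 kJ
dG = -469.6890 + 287.9743 = -181.7147 kJ (spontaneous)

dG = -181.7147 kJ, spontaneous


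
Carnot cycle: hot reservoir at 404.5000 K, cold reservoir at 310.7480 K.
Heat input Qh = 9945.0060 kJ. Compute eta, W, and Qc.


eta = 1 - 310.7480/404.5000 = 0.2318
W = 0.2318 * 9945.0060 = 2304.9795 kJ
Qc = 9945.0060 - 2304.9795 = 7640.0265 kJ

eta = 23.1773%, W = 2304.9795 kJ, Qc = 7640.0265 kJ


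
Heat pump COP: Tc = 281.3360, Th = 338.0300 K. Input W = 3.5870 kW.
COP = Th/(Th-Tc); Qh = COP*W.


COP = 338.0300 / 56.6940 = 5.9624
Qh = 5.9624 * 3.5870 = 21.3870 kW

COP = 5.9624, Qh = 21.3870 kW


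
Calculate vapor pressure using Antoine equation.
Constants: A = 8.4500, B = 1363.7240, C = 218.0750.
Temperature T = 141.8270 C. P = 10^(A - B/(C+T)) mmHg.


C+T = 359.9020
B/(C+T) = 3.7892
log10(P) = 8.4500 - 3.7892 = 4.6608
P = 10^4.6608 = 45797.9761 mmHg

45797.9761 mmHg


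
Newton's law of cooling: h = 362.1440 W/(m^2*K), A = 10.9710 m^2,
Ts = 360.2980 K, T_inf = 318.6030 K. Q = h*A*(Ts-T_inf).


dT = 41.6950 K
Q = 362.1440 * 10.9710 * 41.6950 = 165657.6467 W

165657.6467 W


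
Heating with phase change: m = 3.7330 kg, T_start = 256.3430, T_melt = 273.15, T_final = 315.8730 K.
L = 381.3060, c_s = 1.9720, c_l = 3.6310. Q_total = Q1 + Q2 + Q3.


Q1 (sensible, solid) = 3.7330 * 1.9720 * 16.8070 = 123.7243 kJ
Q2 (latent) = 3.7330 * 381.3060 = 1423.4153 kJ
Q3 (sensible, liquid) = 3.7330 * 3.6310 * 42.7230 = 579.0899 kJ
Q_total = 2126.2295 kJ

2126.2295 kJ


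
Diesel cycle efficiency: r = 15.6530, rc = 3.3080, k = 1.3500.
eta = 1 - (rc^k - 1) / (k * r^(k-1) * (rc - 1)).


r^(k-1) = 2.6188
rc^k = 5.0282
eta = 0.5063 = 50.6334%

50.6334%


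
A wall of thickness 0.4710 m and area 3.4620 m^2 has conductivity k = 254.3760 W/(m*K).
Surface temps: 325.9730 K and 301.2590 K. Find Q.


dT = 24.7140 K
Q = 254.3760 * 3.4620 * 24.7140 / 0.4710 = 46208.8683 W

46208.8683 W


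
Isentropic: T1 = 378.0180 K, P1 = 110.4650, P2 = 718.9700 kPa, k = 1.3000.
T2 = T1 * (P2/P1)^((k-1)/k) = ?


(k-1)/k = 0.2308
(P2/P1)^exp = 1.5407
T2 = 378.0180 * 1.5407 = 582.4250 K

582.4250 K


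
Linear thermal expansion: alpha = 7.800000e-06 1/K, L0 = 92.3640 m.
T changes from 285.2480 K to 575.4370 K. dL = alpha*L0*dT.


dT = 290.1890 K
dL = 7.800000e-06 * 92.3640 * 290.1890 = 0.209064 m
L_final = 92.573064 m

dL = 0.209064 m


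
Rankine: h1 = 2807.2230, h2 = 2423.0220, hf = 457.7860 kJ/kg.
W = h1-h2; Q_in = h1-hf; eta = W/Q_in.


W = 384.2010 kJ/kg
Q_in = 2349.4370 kJ/kg
eta = 0.1635 = 16.3529%

eta = 16.3529%


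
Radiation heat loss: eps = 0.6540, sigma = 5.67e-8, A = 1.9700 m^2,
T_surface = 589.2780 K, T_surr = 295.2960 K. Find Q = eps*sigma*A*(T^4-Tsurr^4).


T^4 = 1.2058e+11
Tsurr^4 = 7.6038e+09
Q = 0.6540 * 5.67e-8 * 1.9700 * 1.1298e+11 = 8253.1556 W

8253.1556 W


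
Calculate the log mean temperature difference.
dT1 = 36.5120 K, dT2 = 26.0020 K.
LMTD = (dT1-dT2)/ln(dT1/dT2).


dT1/dT2 = 1.4042
ln(dT1/dT2) = 0.3395
LMTD = 10.5100 / 0.3395 = 30.9603 K

30.9603 K


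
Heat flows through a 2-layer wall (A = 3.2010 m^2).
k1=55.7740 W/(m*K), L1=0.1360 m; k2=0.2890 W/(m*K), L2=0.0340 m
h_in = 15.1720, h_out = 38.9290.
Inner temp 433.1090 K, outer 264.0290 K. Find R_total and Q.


R_conv_in = 1/(15.1720*3.2010) = 0.0206
R_1 = 0.1360/(55.7740*3.2010) = 0.0008
R_2 = 0.0340/(0.2890*3.2010) = 0.0368
R_conv_out = 1/(38.9290*3.2010) = 0.0080
R_total = 0.0661 K/W
Q = 169.0800 / 0.0661 = 2556.7577 W

R_total = 0.0661 K/W, Q = 2556.7577 W
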